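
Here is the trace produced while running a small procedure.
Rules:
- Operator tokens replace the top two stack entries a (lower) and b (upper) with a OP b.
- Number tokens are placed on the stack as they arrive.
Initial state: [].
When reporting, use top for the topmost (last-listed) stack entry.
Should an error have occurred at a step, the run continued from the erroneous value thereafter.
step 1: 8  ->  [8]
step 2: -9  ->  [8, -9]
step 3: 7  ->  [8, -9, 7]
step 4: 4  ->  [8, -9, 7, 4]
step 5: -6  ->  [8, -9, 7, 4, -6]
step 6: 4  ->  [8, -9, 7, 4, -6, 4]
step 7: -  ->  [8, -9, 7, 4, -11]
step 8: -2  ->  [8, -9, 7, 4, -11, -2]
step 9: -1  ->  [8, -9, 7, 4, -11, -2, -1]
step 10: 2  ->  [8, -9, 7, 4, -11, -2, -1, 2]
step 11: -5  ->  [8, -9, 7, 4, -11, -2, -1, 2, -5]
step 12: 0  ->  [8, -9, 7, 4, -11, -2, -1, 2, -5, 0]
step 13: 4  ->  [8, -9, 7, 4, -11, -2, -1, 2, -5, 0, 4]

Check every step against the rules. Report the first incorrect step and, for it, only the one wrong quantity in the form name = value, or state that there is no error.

step 7, top = -10

Recomputing the run from the initial state:
step 1: [8]
step 2: [8, -9]
step 3: [8, -9, 7]
step 4: [8, -9, 7, 4]
step 5: [8, -9, 7, 4, -6]
step 6: [8, -9, 7, 4, -6, 4]
step 7: [8, -9, 7, 4, -10]
step 8: [8, -9, 7, 4, -10, -2]
step 9: [8, -9, 7, 4, -10, -2, -1]
step 10: [8, -9, 7, 4, -10, -2, -1, 2]
step 11: [8, -9, 7, 4, -10, -2, -1, 2, -5]
step 12: [8, -9, 7, 4, -10, -2, -1, 2, -5, 0]
step 13: [8, -9, 7, 4, -10, -2, -1, 2, -5, 0, 4]
The first disagreement with the trace is at step 7, where the value should be top = -10.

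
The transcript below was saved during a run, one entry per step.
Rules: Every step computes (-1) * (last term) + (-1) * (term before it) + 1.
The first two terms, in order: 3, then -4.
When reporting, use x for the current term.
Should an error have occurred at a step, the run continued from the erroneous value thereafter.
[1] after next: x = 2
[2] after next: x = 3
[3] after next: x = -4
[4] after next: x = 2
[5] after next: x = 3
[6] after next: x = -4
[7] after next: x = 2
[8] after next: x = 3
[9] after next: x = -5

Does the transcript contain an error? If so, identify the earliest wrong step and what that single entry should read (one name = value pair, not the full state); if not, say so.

Step 1: x = -1*(-4) + (-1)*(3) + (1) = 2 — same as recorded.
Step 2: x = -1*(2) + (-1)*(-4) + (1) = 3 — exactly as logged.
Step 3: x = -1*(3) + (-1)*(2) + (1) = -4 — checks out.
Step 4: x = -1*(-4) + (-1)*(3) + (1) = 2 — same as recorded.
Step 5: x = -1*(2) + (-1)*(-4) + (1) = 3 — same as recorded.
Step 6: x = -1*(3) + (-1)*(2) + (1) = -4 — matches.
Step 7: x = -1*(-4) + (-1)*(3) + (1) = 2 — exactly as logged.
Step 8: x = -1*(2) + (-1)*(-4) + (1) = 3 — same as recorded.
Step 9: x = -1*(3) + (-1)*(2) + (1) = -4 — first mismatch against the transcript.
So the first discrepancy is step 9, where the right value is x = -4.

step 9, x = -4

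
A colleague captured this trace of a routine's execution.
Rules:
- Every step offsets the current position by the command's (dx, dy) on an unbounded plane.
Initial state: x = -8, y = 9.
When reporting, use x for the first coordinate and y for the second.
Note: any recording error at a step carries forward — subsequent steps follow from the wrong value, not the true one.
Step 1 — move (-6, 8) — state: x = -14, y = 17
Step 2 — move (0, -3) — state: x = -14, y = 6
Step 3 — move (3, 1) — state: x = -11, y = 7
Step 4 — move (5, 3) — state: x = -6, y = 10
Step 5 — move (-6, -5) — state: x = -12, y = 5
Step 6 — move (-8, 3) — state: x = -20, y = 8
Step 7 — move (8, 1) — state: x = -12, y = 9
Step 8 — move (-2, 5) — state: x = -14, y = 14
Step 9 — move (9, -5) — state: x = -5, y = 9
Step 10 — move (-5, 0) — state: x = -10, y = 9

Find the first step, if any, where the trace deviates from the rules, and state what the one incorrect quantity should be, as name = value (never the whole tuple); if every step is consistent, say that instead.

step 1: x = -8 + (-6) = -14, y = 9 + (8) = 17 -> same as recorded
step 2: x = -14 + (0) = -14, y = 17 + (-3) = 14 -> first mismatch against the trace
Step 2 is the first one off; corrected, y = 14.

step 2, y = 14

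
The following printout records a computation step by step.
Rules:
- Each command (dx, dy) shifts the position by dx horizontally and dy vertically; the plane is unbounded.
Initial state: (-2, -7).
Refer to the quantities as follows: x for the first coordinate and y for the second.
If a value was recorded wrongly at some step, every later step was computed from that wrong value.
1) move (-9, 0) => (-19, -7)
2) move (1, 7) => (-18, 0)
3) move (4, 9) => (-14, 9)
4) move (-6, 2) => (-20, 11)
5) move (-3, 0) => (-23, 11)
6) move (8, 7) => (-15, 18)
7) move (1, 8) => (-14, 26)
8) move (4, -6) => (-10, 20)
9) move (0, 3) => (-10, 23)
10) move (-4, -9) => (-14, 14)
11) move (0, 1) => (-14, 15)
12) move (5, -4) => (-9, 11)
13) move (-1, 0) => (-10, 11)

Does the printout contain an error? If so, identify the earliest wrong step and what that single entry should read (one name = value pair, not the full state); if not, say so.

step 1: x = -2 + (-9) = -11, y = -7 + (0) = -7 -> this is not what the printout shows
That makes step 1 the first incorrect line — x = -11 is what it should show.

step 1, x = -11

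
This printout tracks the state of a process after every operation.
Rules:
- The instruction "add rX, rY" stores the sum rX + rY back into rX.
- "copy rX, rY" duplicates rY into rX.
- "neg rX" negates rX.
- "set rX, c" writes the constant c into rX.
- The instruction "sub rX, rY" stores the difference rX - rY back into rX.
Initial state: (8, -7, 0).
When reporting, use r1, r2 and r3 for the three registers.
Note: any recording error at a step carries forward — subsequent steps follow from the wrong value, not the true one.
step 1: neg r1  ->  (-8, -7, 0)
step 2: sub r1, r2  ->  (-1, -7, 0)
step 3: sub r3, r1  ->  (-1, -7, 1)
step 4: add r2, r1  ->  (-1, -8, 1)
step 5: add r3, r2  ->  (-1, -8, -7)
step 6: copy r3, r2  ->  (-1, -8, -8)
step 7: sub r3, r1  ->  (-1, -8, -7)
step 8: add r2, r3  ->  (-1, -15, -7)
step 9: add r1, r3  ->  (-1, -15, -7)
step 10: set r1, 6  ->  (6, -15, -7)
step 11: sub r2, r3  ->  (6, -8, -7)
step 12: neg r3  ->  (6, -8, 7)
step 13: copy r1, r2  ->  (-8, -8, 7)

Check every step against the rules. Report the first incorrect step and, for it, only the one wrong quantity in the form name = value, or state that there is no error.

step 9, r1 = -8

1. r1 = -(8) = -8 (matches)
2. r1 = -8 - -7 = -1 (verified)
3. r3 = 0 - -1 = 1 (confirmed correct)
4. r2 = -7 + -1 = -8 (in agreement)
5. r3 = 1 + -8 = -7 (consistent with the printout)
6. r3 = -8 (matches)
7. r3 = -8 - -1 = -7 (consistent with the printout)
8. r2 = -8 + -7 = -15 (confirmed correct)
9. r1 = -1 + -7 = -8 (a discrepancy with the printout)
First deviation found at step 9; the corrected entry is r1 = -8.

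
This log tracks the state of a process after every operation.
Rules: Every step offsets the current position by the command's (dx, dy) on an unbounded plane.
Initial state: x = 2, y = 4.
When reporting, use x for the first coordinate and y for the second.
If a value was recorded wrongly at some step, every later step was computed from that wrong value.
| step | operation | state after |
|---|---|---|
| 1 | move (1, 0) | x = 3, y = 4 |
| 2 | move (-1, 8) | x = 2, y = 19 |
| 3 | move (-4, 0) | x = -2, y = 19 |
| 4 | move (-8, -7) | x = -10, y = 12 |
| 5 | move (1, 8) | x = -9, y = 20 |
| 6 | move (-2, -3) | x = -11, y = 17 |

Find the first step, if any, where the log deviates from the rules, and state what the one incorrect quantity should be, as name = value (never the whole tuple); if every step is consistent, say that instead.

step 2, y = 12

step 1: x = 2 + (1) = 3, y = 4 + (0) = 4 -> verified
step 2: x = 3 + (-1) = 2, y = 4 + (8) = 12 -> first mismatch against the log
First incorrect step: 2; the correct value is y = 12.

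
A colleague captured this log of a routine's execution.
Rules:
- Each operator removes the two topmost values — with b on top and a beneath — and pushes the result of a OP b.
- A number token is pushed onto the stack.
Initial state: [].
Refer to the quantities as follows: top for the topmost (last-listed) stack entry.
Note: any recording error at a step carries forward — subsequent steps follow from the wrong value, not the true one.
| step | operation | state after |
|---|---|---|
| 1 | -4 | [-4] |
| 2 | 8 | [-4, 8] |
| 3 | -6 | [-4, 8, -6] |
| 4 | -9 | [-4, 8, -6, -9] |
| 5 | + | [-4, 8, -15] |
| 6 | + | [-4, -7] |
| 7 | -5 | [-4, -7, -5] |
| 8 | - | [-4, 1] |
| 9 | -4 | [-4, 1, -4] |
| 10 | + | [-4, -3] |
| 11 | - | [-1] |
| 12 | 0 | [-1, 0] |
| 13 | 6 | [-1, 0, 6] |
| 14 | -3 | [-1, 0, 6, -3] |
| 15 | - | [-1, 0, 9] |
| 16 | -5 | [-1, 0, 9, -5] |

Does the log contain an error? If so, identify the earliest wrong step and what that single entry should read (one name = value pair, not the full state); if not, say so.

step 8, top = -2

step 1: push -4: top = -4 -> checks out
step 2: push 8: top = 8 -> same as recorded
step 3: push -6: top = -6 -> matches
step 4: push -9: top = -9 -> verified
step 5: -6 + -9 = -15 -> consistent with the log
step 6: 8 + -15 = -7 -> in agreement
step 7: push -5: top = -5 -> agrees with the log
step 8: -7 - -5 = -2 -> the recorded entry deviates here
The audit stops at step 8: the recorded entry is wrong and should be top = -2.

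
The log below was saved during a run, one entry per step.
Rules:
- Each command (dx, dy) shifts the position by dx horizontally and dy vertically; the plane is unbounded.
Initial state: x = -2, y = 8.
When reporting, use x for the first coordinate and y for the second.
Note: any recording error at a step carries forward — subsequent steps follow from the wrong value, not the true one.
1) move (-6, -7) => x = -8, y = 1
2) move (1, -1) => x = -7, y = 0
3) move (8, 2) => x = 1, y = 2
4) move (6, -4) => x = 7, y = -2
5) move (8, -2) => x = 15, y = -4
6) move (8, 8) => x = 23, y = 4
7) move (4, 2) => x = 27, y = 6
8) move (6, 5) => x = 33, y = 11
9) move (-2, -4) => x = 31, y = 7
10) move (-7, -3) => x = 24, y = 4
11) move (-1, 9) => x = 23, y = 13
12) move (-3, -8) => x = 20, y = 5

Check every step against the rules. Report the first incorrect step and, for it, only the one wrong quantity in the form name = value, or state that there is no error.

no error

Recomputing the run from the initial state:
step 1: x = -8, y = 1
step 2: x = -7, y = 0
step 3: x = 1, y = 2
step 4: x = 7, y = -2
step 5: x = 15, y = -4
step 6: x = 23, y = 4
step 7: x = 27, y = 6
step 8: x = 33, y = 11
step 9: x = 31, y = 7
step 10: x = 24, y = 4
step 11: x = 23, y = 13
step 12: x = 20, y = 5
This matches the log at every step.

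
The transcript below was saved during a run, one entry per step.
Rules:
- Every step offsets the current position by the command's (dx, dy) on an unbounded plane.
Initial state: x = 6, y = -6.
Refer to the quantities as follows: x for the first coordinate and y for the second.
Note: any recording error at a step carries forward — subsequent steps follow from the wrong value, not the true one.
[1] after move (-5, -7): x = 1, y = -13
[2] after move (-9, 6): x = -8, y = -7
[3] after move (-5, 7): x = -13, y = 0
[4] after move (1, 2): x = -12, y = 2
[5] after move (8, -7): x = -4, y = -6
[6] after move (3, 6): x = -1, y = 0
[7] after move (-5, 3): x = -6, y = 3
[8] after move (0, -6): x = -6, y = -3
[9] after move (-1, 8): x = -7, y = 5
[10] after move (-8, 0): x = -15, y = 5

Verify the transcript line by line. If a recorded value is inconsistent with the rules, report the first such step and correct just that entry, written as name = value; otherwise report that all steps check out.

step 5, y = -5

step 1: x = 6 + (-5) = 1, y = -6 + (-7) = -13 -> same as recorded
step 2: x = 1 + (-9) = -8, y = -13 + (6) = -7 -> no discrepancy
step 3: x = -8 + (-5) = -13, y = -7 + (7) = 0 -> consistent with the transcript
step 4: x = -13 + (1) = -12, y = 0 + (2) = 2 -> agrees with the transcript
step 5: x = -12 + (8) = -4, y = 2 + (-7) = -5 -> the recorded entry deviates here
The earliest wrong entry is at step 5: it should read y = -5.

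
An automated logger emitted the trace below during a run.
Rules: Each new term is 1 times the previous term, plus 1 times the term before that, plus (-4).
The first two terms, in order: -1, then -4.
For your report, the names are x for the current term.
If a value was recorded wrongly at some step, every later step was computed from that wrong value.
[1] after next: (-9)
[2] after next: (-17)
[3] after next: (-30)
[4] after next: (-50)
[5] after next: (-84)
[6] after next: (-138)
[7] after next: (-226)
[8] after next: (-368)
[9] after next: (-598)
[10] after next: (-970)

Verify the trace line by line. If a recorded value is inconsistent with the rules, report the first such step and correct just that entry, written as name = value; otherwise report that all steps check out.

step 4, x = -51

Recomputing the run from the initial state:
step 1: x = -9
step 2: x = -17
step 3: x = -30
step 4: x = -51
step 5: x = -85
step 6: x = -140
step 7: x = -229
step 8: x = -373
step 9: x = -606
step 10: x = -983
The first disagreement with the trace is at step 4, where the value should be x = -51.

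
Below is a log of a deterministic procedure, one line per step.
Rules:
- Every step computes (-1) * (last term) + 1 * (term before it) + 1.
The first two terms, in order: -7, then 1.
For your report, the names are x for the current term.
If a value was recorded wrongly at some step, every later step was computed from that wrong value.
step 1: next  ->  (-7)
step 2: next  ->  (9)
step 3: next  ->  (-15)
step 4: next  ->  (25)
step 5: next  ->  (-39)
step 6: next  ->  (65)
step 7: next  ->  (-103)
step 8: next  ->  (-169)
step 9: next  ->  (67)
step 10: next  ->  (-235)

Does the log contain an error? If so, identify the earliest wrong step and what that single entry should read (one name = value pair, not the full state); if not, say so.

Recomputing the run from the initial state:
step 1: x = -7
step 2: x = 9
step 3: x = -15
step 4: x = 25
step 5: x = -39
step 6: x = 65
step 7: x = -103
step 8: x = 169
step 9: x = -271
step 10: x = 441
The first disagreement with the log is at step 8, where the value should be x = 169.

step 8, x = 169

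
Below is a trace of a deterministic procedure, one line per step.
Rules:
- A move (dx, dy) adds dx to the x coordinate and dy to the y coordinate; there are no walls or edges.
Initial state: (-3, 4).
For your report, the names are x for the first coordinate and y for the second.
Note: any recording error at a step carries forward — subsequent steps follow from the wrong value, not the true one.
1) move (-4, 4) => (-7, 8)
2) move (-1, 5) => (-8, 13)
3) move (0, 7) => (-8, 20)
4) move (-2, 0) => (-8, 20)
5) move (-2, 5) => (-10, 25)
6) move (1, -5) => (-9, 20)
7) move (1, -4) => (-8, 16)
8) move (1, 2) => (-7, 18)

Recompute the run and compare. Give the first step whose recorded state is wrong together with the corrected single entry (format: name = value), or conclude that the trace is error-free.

1. x = -3 + (-4) = -7, y = 4 + (4) = 8 (exactly as logged)
2. x = -7 + (-1) = -8, y = 8 + (5) = 13 (no discrepancy)
3. x = -8 + (0) = -8, y = 13 + (7) = 20 (in agreement)
4. x = -8 + (-2) = -10, y = 20 + (0) = 20 (the entry is off here)
So the first discrepancy is step 4, where the right value is x = -10.

step 4, x = -10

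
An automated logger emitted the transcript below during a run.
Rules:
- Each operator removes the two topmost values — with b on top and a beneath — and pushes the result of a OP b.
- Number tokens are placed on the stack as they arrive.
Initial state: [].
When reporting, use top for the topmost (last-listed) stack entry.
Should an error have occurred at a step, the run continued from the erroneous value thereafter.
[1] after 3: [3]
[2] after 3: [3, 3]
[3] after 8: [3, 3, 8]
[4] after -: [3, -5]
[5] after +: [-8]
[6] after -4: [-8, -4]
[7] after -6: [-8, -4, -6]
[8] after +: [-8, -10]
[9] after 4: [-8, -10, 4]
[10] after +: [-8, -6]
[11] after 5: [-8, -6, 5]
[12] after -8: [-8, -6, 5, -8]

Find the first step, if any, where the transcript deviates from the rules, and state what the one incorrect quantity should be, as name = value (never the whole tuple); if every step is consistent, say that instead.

step 5, top = -2

1. push 3: top = 3 (same as recorded)
2. push 3: top = 3 (verified)
3. push 8: top = 8 (no discrepancy)
4. 3 - 8 = -5 (matches)
5. 3 + -5 = -2 (a discrepancy with the transcript)
First deviation found at step 5; the corrected entry is top = -2.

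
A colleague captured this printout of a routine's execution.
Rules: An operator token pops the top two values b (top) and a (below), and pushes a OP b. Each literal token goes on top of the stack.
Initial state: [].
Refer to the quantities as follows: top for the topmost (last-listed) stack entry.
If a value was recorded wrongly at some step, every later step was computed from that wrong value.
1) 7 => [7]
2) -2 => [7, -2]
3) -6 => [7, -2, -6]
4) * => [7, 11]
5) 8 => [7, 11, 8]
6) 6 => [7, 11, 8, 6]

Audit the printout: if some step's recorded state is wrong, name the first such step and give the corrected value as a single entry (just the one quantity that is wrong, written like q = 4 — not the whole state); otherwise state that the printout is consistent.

step 4, top = 12

1. push 7: top = 7 (confirmed correct)
2. push -2: top = -2 (in agreement)
3. push -6: top = -6 (in agreement)
4. -2 * -6 = 12 (the printout has a different value)
First incorrect step: 4; the correct value is top = 12.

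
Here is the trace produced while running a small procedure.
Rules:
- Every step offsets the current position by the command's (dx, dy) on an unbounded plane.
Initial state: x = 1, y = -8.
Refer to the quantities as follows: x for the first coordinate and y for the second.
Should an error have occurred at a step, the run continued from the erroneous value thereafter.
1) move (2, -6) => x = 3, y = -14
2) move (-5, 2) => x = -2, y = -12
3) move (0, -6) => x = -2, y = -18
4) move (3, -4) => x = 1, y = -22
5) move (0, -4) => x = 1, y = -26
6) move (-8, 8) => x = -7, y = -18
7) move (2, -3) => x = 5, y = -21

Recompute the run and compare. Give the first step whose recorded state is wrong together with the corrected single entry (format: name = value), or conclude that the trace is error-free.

1. x = 1 + (2) = 3, y = -8 + (-6) = -14 (exactly as logged)
2. x = 3 + (-5) = -2, y = -14 + (2) = -12 (exactly as logged)
3. x = -2 + (0) = -2, y = -12 + (-6) = -18 (in agreement)
4. x = -2 + (3) = 1, y = -18 + (-4) = -22 (in agreement)
5. x = 1 + (0) = 1, y = -22 + (-4) = -26 (agrees with the trace)
6. x = 1 + (-8) = -7, y = -26 + (8) = -18 (matches)
7. x = -7 + (2) = -5, y = -18 + (-3) = -21 (the recorded entry deviates here)
That makes step 7 the first incorrect line — x = -5 is what it should show.

step 7, x = -5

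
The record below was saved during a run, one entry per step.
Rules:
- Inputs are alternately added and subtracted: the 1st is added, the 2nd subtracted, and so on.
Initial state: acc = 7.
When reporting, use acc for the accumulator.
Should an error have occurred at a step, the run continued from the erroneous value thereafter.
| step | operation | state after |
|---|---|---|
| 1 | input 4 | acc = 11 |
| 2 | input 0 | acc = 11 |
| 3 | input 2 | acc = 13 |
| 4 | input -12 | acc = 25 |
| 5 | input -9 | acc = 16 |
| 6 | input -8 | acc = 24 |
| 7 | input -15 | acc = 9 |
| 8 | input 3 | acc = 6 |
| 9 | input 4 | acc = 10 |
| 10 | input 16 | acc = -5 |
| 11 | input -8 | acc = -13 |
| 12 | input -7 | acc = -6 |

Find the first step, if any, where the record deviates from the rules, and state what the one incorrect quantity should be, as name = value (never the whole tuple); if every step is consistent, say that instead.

step 10, acc = -6

Step 1: acc = 7 + 4 = 11 — same as recorded.
Step 2: acc = 11 - 0 = 11 — confirmed correct.
Step 3: acc = 11 + 2 = 13 — consistent with the record.
Step 4: acc = 13 - -12 = 25 — exactly as logged.
Step 5: acc = 25 + -9 = 16 — no discrepancy.
Step 6: acc = 16 - -8 = 24 — matches.
Step 7: acc = 24 + -15 = 9 — verified.
Step 8: acc = 9 - 3 = 6 — agrees with the record.
Step 9: acc = 6 + 4 = 10 — verified.
Step 10: acc = 10 - 16 = -6 — not what was recorded.
The earliest wrong entry is at step 10: it should read acc = -6.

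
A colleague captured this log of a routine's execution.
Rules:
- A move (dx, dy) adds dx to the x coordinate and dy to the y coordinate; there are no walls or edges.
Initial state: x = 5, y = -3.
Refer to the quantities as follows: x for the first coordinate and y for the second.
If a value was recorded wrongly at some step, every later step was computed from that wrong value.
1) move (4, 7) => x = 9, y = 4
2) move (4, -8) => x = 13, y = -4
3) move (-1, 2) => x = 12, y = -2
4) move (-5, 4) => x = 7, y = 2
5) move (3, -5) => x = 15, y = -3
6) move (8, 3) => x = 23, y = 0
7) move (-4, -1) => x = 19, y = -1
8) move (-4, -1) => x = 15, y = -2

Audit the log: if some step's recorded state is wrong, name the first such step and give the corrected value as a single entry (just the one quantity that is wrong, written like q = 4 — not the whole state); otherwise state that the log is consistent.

step 5, x = 10

Recomputing the run from the initial state:
step 1: x = 9, y = 4
step 2: x = 13, y = -4
step 3: x = 12, y = -2
step 4: x = 7, y = 2
step 5: x = 10, y = -3
step 6: x = 18, y = 0
step 7: x = 14, y = -1
step 8: x = 10, y = -2
The first disagreement with the log is at step 5, where the value should be x = 10.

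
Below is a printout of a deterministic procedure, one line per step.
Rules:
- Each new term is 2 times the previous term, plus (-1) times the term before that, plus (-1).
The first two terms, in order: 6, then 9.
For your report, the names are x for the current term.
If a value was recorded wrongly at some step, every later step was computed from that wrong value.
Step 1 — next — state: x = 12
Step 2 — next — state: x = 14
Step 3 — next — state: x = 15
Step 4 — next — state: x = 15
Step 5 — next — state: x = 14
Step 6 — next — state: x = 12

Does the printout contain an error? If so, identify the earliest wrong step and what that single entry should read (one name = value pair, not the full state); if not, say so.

step 1, x = 11

1. x = 2*(9) + (-1)*(6) + (-1) = 11 (the entry is off here)
Step 1 is the first one off; corrected, x = 11.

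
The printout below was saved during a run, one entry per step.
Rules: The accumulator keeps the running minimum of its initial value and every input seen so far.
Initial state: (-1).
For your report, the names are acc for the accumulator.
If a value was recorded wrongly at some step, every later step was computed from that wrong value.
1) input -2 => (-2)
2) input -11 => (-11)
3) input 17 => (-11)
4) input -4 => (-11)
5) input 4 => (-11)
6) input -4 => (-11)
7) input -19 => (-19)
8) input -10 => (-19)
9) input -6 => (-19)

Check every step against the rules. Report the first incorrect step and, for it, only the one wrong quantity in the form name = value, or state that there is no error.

no error

1. acc = min(-1, -2) = -2 (exactly as logged)
2. acc = min(-2, -11) = -11 (same as recorded)
3. acc = min(-11, 17) = -11 (confirmed correct)
4. acc = min(-11, -4) = -11 (checks out)
5. acc = min(-11, 4) = -11 (consistent with the printout)
6. acc = min(-11, -4) = -11 (same as recorded)
7. acc = min(-11, -19) = -19 (agrees with the printout)
8. acc = min(-19, -10) = -19 (no discrepancy)
9. acc = min(-19, -6) = -19 (no discrepancy)
Nothing is out of place; the run is error-free.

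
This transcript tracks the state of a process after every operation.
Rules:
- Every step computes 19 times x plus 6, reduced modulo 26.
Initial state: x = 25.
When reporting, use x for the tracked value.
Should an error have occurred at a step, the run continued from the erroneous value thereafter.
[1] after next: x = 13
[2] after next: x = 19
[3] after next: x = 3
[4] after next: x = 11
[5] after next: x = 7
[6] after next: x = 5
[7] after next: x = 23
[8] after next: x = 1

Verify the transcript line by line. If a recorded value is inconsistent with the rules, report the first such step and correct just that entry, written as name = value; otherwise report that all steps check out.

step 6, x = 9

Step 1: x = (19*25 + 6) mod 26 = 13 — checks out.
Step 2: x = (19*13 + 6) mod 26 = 19 — agrees with the transcript.
Step 3: x = (19*19 + 6) mod 26 = 3 — same as recorded.
Step 4: x = (19*3 + 6) mod 26 = 11 — verified.
Step 5: x = (19*11 + 6) mod 26 = 7 — confirmed correct.
Step 6: x = (19*7 + 6) mod 26 = 9 — the transcript has a different value.
That makes step 6 the first incorrect line — x = 9 is what it should show.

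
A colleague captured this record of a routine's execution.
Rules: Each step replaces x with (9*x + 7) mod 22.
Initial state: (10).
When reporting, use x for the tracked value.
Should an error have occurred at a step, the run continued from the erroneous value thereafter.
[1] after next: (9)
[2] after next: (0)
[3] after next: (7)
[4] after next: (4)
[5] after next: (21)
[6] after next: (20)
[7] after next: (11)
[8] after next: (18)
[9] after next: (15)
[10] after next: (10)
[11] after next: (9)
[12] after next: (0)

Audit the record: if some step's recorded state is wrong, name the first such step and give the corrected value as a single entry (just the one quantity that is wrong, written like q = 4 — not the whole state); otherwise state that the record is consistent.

no error

Recomputing the run from the initial state:
step 1: x = 9
step 2: x = 0
step 3: x = 7
step 4: x = 4
step 5: x = 21
step 6: x = 20
step 7: x = 11
step 8: x = 18
step 9: x = 15
step 10: x = 10
step 11: x = 9
step 12: x = 0
This matches the record at every step.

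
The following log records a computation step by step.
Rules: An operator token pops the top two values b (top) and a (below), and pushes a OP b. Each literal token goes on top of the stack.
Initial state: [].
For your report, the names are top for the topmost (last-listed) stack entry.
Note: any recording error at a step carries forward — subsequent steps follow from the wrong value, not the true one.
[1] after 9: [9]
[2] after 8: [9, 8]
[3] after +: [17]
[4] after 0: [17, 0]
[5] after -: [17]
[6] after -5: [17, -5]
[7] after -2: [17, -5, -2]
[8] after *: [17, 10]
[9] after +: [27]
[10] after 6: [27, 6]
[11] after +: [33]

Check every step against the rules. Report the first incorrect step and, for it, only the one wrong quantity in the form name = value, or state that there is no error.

no error

1. push 9: top = 9 (checks out)
2. push 8: top = 8 (confirmed correct)
3. 9 + 8 = 17 (in agreement)
4. push 0: top = 0 (agrees with the log)
5. 17 - 0 = 17 (consistent with the log)
6. push -5: top = -5 (in agreement)
7. push -2: top = -2 (in agreement)
8. -5 * -2 = 10 (agrees with the log)
9. 17 + 10 = 27 (consistent with the log)
10. push 6: top = 6 (checks out)
11. 27 + 6 = 33 (agrees with the log)
The whole run recomputes cleanly — no discrepancies.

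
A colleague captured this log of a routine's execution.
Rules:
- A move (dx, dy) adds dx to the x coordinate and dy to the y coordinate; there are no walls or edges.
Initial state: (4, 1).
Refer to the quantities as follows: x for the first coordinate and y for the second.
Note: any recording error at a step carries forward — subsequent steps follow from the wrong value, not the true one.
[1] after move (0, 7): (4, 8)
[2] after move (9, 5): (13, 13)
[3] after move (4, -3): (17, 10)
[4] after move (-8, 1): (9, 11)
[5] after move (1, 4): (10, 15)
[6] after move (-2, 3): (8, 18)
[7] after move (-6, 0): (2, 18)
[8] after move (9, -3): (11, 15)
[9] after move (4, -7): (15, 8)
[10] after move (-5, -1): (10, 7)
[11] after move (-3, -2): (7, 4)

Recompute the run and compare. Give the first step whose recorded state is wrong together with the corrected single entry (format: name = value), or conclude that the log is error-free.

step 1: x = 4 + (0) = 4, y = 1 + (7) = 8 -> checks out
step 2: x = 4 + (9) = 13, y = 8 + (5) = 13 -> agrees with the log
step 3: x = 13 + (4) = 17, y = 13 + (-3) = 10 -> same as recorded
step 4: x = 17 + (-8) = 9, y = 10 + (1) = 11 -> no discrepancy
step 5: x = 9 + (1) = 10, y = 11 + (4) = 15 -> checks out
step 6: x = 10 + (-2) = 8, y = 15 + (3) = 18 -> verified
step 7: x = 8 + (-6) = 2, y = 18 + (0) = 18 -> same as recorded
step 8: x = 2 + (9) = 11, y = 18 + (-3) = 15 -> consistent with the log
step 9: x = 11 + (4) = 15, y = 15 + (-7) = 8 -> exactly as logged
step 10: x = 15 + (-5) = 10, y = 8 + (-1) = 7 -> same as recorded
step 11: x = 10 + (-3) = 7, y = 7 + (-2) = 5 -> not what was recorded
That makes step 11 the first incorrect line — y = 5 is what it should show.

step 11, y = 5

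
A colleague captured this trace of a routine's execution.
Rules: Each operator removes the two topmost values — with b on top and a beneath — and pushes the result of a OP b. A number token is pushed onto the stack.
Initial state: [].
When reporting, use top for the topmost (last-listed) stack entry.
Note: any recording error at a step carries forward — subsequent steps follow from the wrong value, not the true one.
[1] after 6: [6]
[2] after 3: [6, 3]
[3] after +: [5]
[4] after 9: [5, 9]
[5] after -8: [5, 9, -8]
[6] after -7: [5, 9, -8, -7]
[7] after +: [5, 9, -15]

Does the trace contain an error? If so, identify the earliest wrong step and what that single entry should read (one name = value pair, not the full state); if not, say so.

step 1: push 6: top = 6 -> no discrepancy
step 2: push 3: top = 3 -> checks out
step 3: 6 + 3 = 9 -> this is not what the trace shows
The earliest wrong entry is at step 3: it should read top = 9.

step 3, top = 9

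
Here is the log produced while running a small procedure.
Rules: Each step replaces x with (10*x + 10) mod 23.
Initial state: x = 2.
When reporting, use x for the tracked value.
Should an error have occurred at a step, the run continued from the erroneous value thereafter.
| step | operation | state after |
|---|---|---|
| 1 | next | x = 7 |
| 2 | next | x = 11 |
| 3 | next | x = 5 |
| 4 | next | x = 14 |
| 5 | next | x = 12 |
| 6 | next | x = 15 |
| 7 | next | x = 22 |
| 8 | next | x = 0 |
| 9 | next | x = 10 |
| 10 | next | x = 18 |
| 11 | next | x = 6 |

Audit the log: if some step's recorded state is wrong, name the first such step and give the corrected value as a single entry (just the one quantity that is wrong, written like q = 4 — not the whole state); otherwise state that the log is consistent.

no error

Recomputing the run from the initial state:
step 1: x = 7
step 2: x = 11
step 3: x = 5
step 4: x = 14
step 5: x = 12
step 6: x = 15
step 7: x = 22
step 8: x = 0
step 9: x = 10
step 10: x = 18
step 11: x = 6
This matches the log at every step.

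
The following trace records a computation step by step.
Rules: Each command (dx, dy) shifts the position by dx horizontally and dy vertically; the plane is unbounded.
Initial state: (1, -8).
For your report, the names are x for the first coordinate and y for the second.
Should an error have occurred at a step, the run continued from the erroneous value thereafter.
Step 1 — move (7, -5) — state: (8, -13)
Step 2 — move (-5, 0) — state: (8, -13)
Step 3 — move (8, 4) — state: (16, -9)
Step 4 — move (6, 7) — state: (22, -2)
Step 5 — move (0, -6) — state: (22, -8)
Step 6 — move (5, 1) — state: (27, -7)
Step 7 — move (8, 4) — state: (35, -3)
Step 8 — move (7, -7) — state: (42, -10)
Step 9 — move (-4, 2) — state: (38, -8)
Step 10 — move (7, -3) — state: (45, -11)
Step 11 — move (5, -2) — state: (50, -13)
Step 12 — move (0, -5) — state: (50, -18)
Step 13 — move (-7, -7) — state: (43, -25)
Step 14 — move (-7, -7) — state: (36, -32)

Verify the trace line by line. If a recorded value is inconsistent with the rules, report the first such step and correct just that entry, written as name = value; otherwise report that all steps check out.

step 2, x = 3

Step 1: x = 1 + (7) = 8, y = -8 + (-5) = -13 — same as recorded.
Step 2: x = 8 + (-5) = 3, y = -13 + (0) = -13 — the trace has a different value.
Step 2 is the first one off; corrected, x = 3.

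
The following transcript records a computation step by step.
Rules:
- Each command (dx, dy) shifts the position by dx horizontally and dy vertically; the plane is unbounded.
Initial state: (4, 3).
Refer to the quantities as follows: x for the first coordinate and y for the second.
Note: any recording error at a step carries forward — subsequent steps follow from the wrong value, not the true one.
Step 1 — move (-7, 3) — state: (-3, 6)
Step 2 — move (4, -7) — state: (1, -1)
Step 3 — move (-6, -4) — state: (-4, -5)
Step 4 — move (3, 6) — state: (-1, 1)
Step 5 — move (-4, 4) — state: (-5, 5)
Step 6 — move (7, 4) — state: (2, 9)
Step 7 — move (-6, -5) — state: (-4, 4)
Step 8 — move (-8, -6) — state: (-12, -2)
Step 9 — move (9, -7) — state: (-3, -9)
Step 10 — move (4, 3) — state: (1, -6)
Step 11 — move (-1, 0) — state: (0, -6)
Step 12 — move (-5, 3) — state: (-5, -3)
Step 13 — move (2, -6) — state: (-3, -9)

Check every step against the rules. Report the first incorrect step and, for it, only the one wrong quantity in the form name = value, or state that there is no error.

1. x = 4 + (-7) = -3, y = 3 + (3) = 6 (verified)
2. x = -3 + (4) = 1, y = 6 + (-7) = -1 (verified)
3. x = 1 + (-6) = -5, y = -1 + (-4) = -5 (the recorded entry deviates here)
The earliest wrong entry is at step 3: it should read x = -5.

step 3, x = -5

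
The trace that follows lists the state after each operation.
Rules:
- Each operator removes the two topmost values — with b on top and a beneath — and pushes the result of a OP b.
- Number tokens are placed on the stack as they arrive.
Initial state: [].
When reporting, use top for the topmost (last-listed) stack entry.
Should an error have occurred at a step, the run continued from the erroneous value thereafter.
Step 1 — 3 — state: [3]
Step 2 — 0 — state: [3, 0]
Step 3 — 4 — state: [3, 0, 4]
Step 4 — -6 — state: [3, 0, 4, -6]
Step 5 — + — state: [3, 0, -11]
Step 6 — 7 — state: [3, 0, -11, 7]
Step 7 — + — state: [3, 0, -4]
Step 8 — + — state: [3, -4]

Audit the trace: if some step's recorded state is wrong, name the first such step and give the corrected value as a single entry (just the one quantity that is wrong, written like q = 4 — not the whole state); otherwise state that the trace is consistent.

step 5, top = -2

Recomputing the run from the initial state:
step 1: [3]
step 2: [3, 0]
step 3: [3, 0, 4]
step 4: [3, 0, 4, -6]
step 5: [3, 0, -2]
step 6: [3, 0, -2, 7]
step 7: [3, 0, 5]
step 8: [3, 5]
The first disagreement with the trace is at step 5, where the value should be top = -2.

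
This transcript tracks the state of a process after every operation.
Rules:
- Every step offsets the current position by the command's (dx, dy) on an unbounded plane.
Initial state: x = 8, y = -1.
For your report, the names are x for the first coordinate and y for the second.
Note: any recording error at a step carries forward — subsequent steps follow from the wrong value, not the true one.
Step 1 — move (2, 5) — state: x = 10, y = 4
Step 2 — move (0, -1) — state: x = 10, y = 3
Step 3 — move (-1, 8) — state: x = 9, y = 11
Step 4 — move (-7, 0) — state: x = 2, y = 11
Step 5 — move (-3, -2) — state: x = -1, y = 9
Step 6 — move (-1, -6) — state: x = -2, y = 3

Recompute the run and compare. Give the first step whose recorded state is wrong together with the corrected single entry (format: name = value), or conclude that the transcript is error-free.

no error

Step 1: x = 8 + (2) = 10, y = -1 + (5) = 4 — no discrepancy.
Step 2: x = 10 + (0) = 10, y = 4 + (-1) = 3 — verified.
Step 3: x = 10 + (-1) = 9, y = 3 + (8) = 11 — same as recorded.
Step 4: x = 9 + (-7) = 2, y = 11 + (0) = 11 — consistent with the transcript.
Step 5: x = 2 + (-3) = -1, y = 11 + (-2) = 9 — in agreement.
Step 6: x = -1 + (-1) = -2, y = 9 + (-6) = 3 — agrees with the transcript.
All entries verified; no error found.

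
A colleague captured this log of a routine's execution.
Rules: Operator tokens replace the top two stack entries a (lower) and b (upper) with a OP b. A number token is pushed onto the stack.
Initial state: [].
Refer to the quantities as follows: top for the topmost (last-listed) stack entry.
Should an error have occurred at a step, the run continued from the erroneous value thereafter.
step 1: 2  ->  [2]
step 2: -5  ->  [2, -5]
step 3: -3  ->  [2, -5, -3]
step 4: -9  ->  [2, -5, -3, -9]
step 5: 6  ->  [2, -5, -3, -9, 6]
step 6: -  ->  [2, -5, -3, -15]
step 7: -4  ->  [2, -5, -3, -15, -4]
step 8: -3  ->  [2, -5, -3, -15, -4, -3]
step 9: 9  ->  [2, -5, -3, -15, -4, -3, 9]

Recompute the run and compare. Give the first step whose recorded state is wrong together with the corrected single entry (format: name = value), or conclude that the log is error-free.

step 1: push 2: top = 2 -> checks out
step 2: push -5: top = -5 -> confirmed correct
step 3: push -3: top = -3 -> no discrepancy
step 4: push -9: top = -9 -> no discrepancy
step 5: push 6: top = 6 -> no discrepancy
step 6: -9 - 6 = -15 -> verified
step 7: push -4: top = -4 -> checks out
step 8: push -3: top = -3 -> matches
step 9: push 9: top = 9 -> checks out
The recomputation confirms every line.

no error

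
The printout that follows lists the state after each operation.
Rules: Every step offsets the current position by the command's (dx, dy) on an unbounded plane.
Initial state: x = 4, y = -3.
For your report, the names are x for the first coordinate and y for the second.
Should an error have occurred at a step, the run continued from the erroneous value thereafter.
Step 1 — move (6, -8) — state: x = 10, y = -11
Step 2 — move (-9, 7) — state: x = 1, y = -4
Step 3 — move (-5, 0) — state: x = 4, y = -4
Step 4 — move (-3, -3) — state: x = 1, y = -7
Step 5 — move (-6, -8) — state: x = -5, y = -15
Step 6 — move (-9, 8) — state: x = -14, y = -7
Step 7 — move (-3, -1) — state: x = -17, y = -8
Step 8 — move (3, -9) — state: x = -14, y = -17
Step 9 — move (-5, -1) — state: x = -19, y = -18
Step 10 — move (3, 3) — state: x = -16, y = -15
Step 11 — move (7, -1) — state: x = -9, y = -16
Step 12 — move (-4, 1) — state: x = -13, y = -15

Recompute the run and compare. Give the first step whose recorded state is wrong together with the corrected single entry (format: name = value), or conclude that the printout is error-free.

step 3, x = -4

Recomputing the run from the initial state:
step 1: x = 10, y = -11
step 2: x = 1, y = -4
step 3: x = -4, y = -4
step 4: x = -7, y = -7
step 5: x = -13, y = -15
step 6: x = -22, y = -7
step 7: x = -25, y = -8
step 8: x = -22, y = -17
step 9: x = -27, y = -18
step 10: x = -24, y = -15
step 11: x = -17, y = -16
step 12: x = -21, y = -15
The first disagreement with the printout is at step 3, where the value should be x = -4.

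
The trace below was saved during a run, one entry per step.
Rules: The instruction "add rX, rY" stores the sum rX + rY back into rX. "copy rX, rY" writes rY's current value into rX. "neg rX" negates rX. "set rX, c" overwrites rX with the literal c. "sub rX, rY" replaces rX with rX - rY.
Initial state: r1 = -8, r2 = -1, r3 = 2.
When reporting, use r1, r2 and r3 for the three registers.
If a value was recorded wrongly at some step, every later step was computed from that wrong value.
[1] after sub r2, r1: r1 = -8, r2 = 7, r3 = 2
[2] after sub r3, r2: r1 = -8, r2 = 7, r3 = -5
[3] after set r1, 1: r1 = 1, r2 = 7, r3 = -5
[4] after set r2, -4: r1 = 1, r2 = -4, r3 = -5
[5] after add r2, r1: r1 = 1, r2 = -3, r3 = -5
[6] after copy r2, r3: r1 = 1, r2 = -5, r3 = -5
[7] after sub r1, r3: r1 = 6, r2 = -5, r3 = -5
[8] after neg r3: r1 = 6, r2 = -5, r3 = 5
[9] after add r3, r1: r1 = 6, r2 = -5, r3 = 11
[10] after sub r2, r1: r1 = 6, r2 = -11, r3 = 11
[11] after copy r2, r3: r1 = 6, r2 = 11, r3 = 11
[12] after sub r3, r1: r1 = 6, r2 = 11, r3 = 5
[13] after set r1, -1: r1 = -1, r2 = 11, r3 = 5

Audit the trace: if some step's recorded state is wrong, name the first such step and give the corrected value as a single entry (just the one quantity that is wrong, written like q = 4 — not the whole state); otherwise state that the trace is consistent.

Step 1: r2 = -1 - -8 = 7 — verified.
Step 2: r3 = 2 - 7 = -5 — consistent with the trace.
Step 3: r1 = 1 — agrees with the trace.
Step 4: r2 = -4 — consistent with the trace.
Step 5: r2 = -4 + 1 = -3 — matches.
Step 6: r2 = -5 — same as recorded.
Step 7: r1 = 1 - -5 = 6 — exactly as logged.
Step 8: r3 = -(-5) = 5 — verified.
Step 9: r3 = 5 + 6 = 11 — verified.
Step 10: r2 = -5 - 6 = -11 — matches.
Step 11: r2 = 11 — in agreement.
Step 12: r3 = 11 - 6 = 5 — in agreement.
Step 13: r1 = -1 — agrees with the trace.
No step deviates from the rules.

no error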